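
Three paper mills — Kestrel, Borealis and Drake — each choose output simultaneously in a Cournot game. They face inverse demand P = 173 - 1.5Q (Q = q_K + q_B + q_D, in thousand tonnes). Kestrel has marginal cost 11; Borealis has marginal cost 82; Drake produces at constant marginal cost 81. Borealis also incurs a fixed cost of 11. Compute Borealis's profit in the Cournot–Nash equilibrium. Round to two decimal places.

Kestrel's profit: π_K = (173 - 1.5Q)q_K - (11q_K). Setting ∂π_K/∂q_K = 0: 162 - 3q_K - (3/2)(q_B + q_D) = 0.
Borealis's profit: π_B = (173 - 1.5Q)q_B - (82q_B). Setting ∂π_B/∂q_B = 0: 91 - 3q_B - (3/2)(q_K + q_D) = 0.
Drake's first-order condition: 92 - 3q_D - (3/2)(q_K + q_B) = 0.
Adding the 3 first-order conditions: 345 − 6Q = 0, so Q = 115/2.
Back-substituting: q_K = (162 − 345/4)/(3/2) = 101/2, q_B = (91 − 345/4)/(3/2) = 19/6, q_D = (92 − 345/4)/(3/2) = 23/6.
Price P = 173 - (3/2)·(115/2) = 347/4.
Borealis's profit: (347/4 - 82)·(19/6) - 11 = 97/24.

4.04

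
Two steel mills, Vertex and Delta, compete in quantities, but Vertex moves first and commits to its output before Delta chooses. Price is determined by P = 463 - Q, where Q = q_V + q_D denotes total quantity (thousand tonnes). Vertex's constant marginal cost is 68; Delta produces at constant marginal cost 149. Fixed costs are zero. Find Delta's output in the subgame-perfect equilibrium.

38

Solve by backward induction. Given q_V, the follower Delta maximises π_D = (463 - q_V - q_D)q_D - 149q_D.
∂π_D/∂q_D = 314 - q_V - 2q_D = 0 gives the reaction function q_D = (314 - q_V)/2.
Vertex substitutes q_D(q_V) into its own profit: π_V = q_V(463 - q_V - (314 - q_V)/2) - 68q_V = (306 - (1/2)q_V)q_V - 68q_V.
Leader FOC: 238 - q_V = 0, so q_V = 238.
Then q_D = (314 - 238)/2 = 38.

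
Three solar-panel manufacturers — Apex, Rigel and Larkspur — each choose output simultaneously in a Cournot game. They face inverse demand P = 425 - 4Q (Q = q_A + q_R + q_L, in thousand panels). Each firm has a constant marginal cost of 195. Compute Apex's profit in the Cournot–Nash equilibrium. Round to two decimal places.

826.56

Each firm earns π_i = (425 - 4Q)q_i - 195q_i.
First-order condition (treating rivals' output as given): 230 - 8q_i - 4·Σ_{j≠i} q_j = 0.
With identical firms every q_j equals q_i, so Σ_{j≠i} q_j = 2q_i and 230 = 16q_i, giving q_i = 115/8.
Price P = 425 - 4·(345/8) = 505/2.
Apex's profit: (505/2 - 195)·(115/8) = 826.5625.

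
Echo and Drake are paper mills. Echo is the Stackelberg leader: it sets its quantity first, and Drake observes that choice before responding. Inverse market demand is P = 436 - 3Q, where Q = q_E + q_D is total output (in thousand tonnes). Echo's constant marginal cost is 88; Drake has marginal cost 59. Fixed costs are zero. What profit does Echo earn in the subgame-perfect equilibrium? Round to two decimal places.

4240.04

The follower Drake best-responds to any q_E: π_D = (436 - 3Q)q_D - 59q_D.
∂π_D/∂q_D = 377 - 3q_E - 6q_D = 0 gives the reaction function q_D = (377 - 3q_E)/6.
Echo substitutes q_D(q_E) into its own profit: π_E = q_E(436 - 3q_E - (377 - 3q_E)/2) - 88q_E = (495/2 - (3/2)q_E)q_E - 88q_E.
Maximising: ∂π_E/∂q_E = 319/2 - 3q_E = 0, giving q_E = 319/6.
Then q_D = (377 - 3·(319/6))/6 = 145/4.
Price P = 436 - 3·(1073/12) = 671/4.
Echo's profit: (671/4 - 88)·(319/6) = 4240.0417.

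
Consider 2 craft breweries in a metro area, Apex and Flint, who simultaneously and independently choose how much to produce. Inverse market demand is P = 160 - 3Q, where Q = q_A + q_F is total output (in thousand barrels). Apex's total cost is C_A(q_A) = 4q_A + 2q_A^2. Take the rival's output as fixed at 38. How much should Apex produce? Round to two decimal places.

4.20

With the rival's output fixed at 38, Apex's profit is π_A = (160 - 3·38 - 3q_A)q_A - (4q_A + 2q_A²) = (46 - 3q_A)q_A - (4q_A + 2q_A²).
∂π_A/∂q_A = 42 - 10q_A = 0, so q_A = 21/5.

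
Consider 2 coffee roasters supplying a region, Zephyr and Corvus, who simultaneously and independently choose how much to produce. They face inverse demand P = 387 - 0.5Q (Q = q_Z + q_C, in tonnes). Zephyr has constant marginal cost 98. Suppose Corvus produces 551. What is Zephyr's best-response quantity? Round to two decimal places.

With the rival's output fixed at 551, Zephyr's profit is π_Z = (387 - (1/2)·551 - (1/2)q_Z)q_Z - (98q_Z) = (223/2 - (1/2)q_Z)q_Z - (98q_Z).
∂π_Z/∂q_Z = 27/2 - q_Z = 0, so q_Z = 27/2.

13.50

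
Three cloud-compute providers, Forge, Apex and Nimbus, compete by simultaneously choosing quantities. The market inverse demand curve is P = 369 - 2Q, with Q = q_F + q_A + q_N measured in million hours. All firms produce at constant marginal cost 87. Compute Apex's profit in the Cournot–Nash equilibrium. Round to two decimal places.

2485.13

Each firm earns π_i = (369 - 2Q)q_i - 87q_i.
Setting ∂π_i/∂q_i = 0 with rivals' quantities fixed: 282 - 4q_i - 2·Σ_{j≠i} q_j = 0.
With identical firms every q_j equals q_i, so Σ_{j≠i} q_j = 2q_i and 282 = 8q_i, giving q_i = 141/4.
Price P = 369 - 2·(423/4) = 315/2.
Apex's profit: (315/2 - 87)·(141/4) = 2485.1250.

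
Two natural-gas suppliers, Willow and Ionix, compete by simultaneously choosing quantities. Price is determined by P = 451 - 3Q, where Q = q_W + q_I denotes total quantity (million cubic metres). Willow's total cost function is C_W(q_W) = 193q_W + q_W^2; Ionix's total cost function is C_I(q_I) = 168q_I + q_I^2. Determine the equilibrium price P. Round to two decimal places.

Willow's profit: π_W = (451 - 3Q)q_W - (193q_W + q_W²). Setting ∂π_W/∂q_W = 0: 258 - 8q_W - 3(q_I) = 0.
Ionix's first-order condition: 283 - 8q_I - 3(q_W) = 0.
So q_W = (258 - 3q_I)/8 and q_I = (283 - 3q_W)/8.
Solving the pair: q_W = 243/11, q_I = 298/11.
Total output Q = 541/11, so price P = 451 - 3·(541/11) = 303.4545.

303.45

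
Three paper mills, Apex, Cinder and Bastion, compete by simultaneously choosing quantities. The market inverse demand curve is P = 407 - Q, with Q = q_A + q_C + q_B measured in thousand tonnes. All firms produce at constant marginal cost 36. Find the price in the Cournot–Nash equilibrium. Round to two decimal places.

128.75

A representative firm's profit is π_i = q_i(407 - Q) - 36q_i.
First-order condition (treating rivals' output as given): 371 - 2q_i - Σ_{j≠i} q_j = 0.
With identical firms every q_j equals q_i, so Σ_{j≠i} q_j = 2q_i and 371 = 4q_i, giving q_i = 371/4.
Total output Q = 1113/4, so price P = 407 - 1113/4 = 515/4.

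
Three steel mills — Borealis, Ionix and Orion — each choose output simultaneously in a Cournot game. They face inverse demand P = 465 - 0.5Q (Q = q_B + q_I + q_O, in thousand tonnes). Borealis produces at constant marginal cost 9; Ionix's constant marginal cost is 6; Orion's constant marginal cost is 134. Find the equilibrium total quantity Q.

Borealis's profit: π_B = (465 - 0.5Q)q_B - (9q_B). Setting ∂π_B/∂q_B = 0: 456 - q_B - (1/2)(q_I + q_O) = 0.
Ionix's first-order condition: 459 - q_I - (1/2)(q_B + q_O) = 0.
Orion's profit: π_O = (465 - 0.5Q)q_O - (134q_O). Setting ∂π_O/∂q_O = 0: 331 - q_O - (1/2)(q_B + q_I) = 0.
Summing all 3 equations gives 1246 − 2Q = 0, hence Q = 623.
Back-substituting: q_B = (456 − 623/2)/(1/2) = 289, q_I = (459 − 623/2)/(1/2) = 295, q_O = (331 − 623/2)/(1/2) = 39.
Total output Q = 289 + 295 + 39 = 623.

623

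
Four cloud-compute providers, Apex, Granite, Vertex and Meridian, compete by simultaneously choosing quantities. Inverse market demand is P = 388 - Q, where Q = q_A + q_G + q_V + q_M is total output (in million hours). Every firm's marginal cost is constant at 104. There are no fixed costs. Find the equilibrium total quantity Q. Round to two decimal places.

227.20

Each firm earns π_i = (388 - Q)q_i - 104q_i.
First-order condition (treating rivals' output as given): 284 - 2q_i - Σ_{j≠i} q_j = 0.
By symmetry each firm produces the same amount; substituting Σ_{j≠i} q_j = 3q_i yields q_i = 284/5.
Total output Q = 284/5 + 284/5 + 284/5 + 284/5 = 1136/5.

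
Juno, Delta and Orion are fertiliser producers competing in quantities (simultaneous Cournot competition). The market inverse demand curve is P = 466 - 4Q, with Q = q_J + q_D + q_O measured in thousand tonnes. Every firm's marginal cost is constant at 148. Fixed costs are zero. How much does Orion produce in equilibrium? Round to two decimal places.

19.88

A representative firm's profit is π_i = q_i(466 - 4Q) - 148q_i.
Setting ∂π_i/∂q_i = 0 with rivals' quantities fixed: 318 - 8q_i - 4·Σ_{j≠i} q_j = 0.
By symmetry each firm produces the same amount; substituting Σ_{j≠i} q_j = 2q_i yields q_i = 318/16 = 159/8.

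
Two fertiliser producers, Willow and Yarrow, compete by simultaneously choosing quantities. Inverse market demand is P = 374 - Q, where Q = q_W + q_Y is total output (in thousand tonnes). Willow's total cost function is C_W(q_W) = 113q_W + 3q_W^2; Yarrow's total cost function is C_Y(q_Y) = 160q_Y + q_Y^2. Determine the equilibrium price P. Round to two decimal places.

Willow's profit: π_W = (374 - Q)q_W - (113q_W + 3q_W²). Setting ∂π_W/∂q_W = 0: 261 - 8q_W - (q_Y) = 0.
Yarrow's profit: π_Y = (374 - Q)q_Y - (160q_Y + q_Y²). Setting ∂π_Y/∂q_Y = 0: 214 - 4q_Y - (q_W) = 0.
Rearranging gives the reaction functions q_W = (261 - q_Y)/8 and q_Y = (214 - q_W)/4.
Substituting one into the other gives q_W = 830/31 and q_Y = 1451/31.
Total output Q = 73.5806, so price P = 374 - 73.5806 = 300.4194.

300.42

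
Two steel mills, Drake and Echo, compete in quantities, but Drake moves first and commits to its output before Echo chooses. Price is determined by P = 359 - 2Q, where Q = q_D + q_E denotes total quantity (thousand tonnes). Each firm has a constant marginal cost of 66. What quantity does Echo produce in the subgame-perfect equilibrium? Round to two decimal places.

36.63

Solve by backward induction. Given q_D, the follower Echo maximises π_E = (359 - 2q_D - 2q_E)q_E - 66q_E.
Setting the follower's marginal profit to zero, 293 - 2q_D - 4q_E = 0, i.e. q_E = (293 - 2q_D)/4.
The leader anticipates this reaction. Substituting into P = 359 - 2Q gives P = 425/2 - q_D, so π_D = (425/2 - q_D)q_D - 66q_D.
Leader FOC: 293/2 - 2q_D = 0, so q_D = 293/4.
Then q_E = (293 - 2·(293/4))/4 = 293/8.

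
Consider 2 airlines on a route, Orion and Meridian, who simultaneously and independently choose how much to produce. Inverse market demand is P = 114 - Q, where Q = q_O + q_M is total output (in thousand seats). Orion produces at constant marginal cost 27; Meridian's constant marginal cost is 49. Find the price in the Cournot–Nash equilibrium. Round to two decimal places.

63.33

Orion's profit: π_O = (114 - Q)q_O - (27q_O). Setting ∂π_O/∂q_O = 0: 87 - 2q_O - (q_M) = 0.
Meridian's first-order condition: 65 - 2q_M - (q_O) = 0.
Rearranging gives the reaction functions q_O = (87 - q_M)/2 and q_M = (65 - q_O)/2.
Solving the pair: q_O = 109/3, q_M = 43/3.
Total output Q = 152/3, so price P = 114 - 152/3 = 190/3.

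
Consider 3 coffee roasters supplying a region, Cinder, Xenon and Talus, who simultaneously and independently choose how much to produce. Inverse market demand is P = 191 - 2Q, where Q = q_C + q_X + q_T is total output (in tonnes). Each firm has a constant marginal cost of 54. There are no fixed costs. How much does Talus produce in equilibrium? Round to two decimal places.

17.13

A representative firm's profit is π_i = q_i(191 - 2Q) - 54q_i.
First-order condition (treating rivals' output as given): 137 - 4q_i - 2·Σ_{j≠i} q_j = 0.
By symmetry each firm produces the same amount; substituting Σ_{j≠i} q_j = 2q_i yields q_i = 137/8.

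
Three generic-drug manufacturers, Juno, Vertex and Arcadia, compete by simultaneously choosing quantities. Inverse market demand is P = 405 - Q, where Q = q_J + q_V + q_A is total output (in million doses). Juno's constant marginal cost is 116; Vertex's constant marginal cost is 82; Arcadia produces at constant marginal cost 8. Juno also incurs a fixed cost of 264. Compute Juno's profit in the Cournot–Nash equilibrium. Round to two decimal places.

Juno's profit: π_J = (405 - Q)q_J - (116q_J). Setting ∂π_J/∂q_J = 0: 289 - 2q_J - (q_V + q_A) = 0.
Vertex's first-order condition: 323 - 2q_V - (q_J + q_A) = 0.
Arcadia's profit: π_A = (405 - Q)q_A - (8q_A). Setting ∂π_A/∂q_A = 0: 397 - 2q_A - (q_J + q_V) = 0.
Adding the 3 conditions: 1009 − 2Q − 2Q = 0, i.e. Q = 1009/4.
Back-substituting: q_J = (289 − 1009/4) = 147/4, q_V = (323 − 1009/4) = 283/4, q_A = (397 − 1009/4) = 579/4.
Price P = 405 - 1009/4 = 611/4.
Juno's profit: (611/4 - 116)·(147/4) - 264 = 1086.5625.

1086.56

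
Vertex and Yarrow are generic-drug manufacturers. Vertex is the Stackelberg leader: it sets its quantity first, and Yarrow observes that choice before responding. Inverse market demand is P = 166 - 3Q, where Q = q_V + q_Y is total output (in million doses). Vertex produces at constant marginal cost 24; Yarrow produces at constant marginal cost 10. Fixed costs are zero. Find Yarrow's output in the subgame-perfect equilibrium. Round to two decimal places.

15.33

The follower Yarrow best-responds to any q_V: π_Y = (166 - 3Q)q_Y - 10q_Y.
∂π_Y/∂q_Y = 156 - 3q_V - 6q_Y = 0 gives the reaction function q_Y = (156 - 3q_V)/6.
The leader anticipates this reaction. Substituting into P = 166 - 3Q gives P = 88 - (3/2)q_V, so π_V = (88 - (3/2)q_V)q_V - 24q_V.
Leader FOC: 64 - 3q_V = 0, so q_V = 64/3.
Then q_Y = (156 - 3·(64/3))/6 = 46/3.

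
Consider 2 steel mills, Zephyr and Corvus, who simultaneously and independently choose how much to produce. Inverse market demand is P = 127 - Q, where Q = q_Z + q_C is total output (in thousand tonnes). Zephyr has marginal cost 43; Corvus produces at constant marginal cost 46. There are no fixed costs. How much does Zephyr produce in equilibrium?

Zephyr's profit: π_Z = (127 - Q)q_Z - (43q_Z). Setting ∂π_Z/∂q_Z = 0: 84 - 2q_Z - (q_C) = 0.
Corvus's first-order condition: 81 - 2q_C - (q_Z) = 0.
So q_Z = (84 - q_C)/2 and q_C = (81 - q_Z)/2.
Solving the pair: q_Z = 29, q_C = 26.

29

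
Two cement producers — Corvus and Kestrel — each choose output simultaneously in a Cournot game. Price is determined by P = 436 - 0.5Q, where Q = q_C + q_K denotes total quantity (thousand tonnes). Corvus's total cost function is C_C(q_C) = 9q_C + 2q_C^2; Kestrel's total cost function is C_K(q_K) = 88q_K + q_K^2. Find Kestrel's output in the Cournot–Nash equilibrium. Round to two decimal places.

103.49

Corvus's profit: π_C = (436 - 0.5Q)q_C - (9q_C + 2q_C²). Setting ∂π_C/∂q_C = 0: 427 - 5q_C - (1/2)(q_K) = 0.
Kestrel's profit: π_K = (436 - 0.5Q)q_K - (88q_K + q_K²). Setting ∂π_K/∂q_K = 0: 348 - 3q_K - (1/2)(q_C) = 0.
So q_C = (427 - (1/2)q_K)/5 and q_K = (348 - (1/2)q_C)/3.
Substituting one into the other gives q_C = 75.0508 and q_K = 103.4915.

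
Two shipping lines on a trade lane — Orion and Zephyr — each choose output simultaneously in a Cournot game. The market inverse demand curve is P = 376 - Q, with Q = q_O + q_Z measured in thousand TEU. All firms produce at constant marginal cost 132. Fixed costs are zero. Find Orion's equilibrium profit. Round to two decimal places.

6615.11

Each firm earns π_i = (376 - Q)q_i - 132q_i.
First-order condition (treating rivals' output as given): 244 - 2q_i - q_j = 0.
With identical firms every q_j equals q_i, so q_j = q_i and 244 = 3q_i, giving q_i = 244/3.
Price P = 376 - 488/3 = 640/3.
Orion's profit: (640/3 - 132)·(244/3) = 6615.1111.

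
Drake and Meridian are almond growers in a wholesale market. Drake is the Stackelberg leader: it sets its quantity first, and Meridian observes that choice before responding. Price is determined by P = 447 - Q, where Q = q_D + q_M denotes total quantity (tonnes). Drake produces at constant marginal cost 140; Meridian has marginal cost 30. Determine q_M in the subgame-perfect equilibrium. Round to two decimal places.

Solve by backward induction. Given q_D, the follower Meridian maximises π_M = (447 - q_D - q_M)q_M - 30q_M.
Follower FOC: 417 - q_D - 2q_M = 0, so q_M(q_D) = (417 - q_D)/2.
Drake substitutes q_M(q_D) into its own profit: π_D = q_D(447 - q_D - (417 - q_D)/2) - 140q_D = (477/2 - (1/2)q_D)q_D - 140q_D.
Maximising: ∂π_D/∂q_D = 197/2 - q_D = 0, giving q_D = 197/2.
Then q_M = (417 - 197/2)/2 = 637/4.

159.25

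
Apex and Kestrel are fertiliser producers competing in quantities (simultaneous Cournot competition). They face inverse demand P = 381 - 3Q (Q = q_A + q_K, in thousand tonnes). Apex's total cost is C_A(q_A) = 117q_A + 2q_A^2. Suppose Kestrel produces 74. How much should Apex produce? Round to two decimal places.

4.20

With the rival's output fixed at 74, Apex's profit is π_A = (381 - 3·74 - 3q_A)q_A - (117q_A + 2q_A²) = (159 - 3q_A)q_A - (117q_A + 2q_A²).
∂π_A/∂q_A = 42 - 10q_A = 0, so q_A = 21/5.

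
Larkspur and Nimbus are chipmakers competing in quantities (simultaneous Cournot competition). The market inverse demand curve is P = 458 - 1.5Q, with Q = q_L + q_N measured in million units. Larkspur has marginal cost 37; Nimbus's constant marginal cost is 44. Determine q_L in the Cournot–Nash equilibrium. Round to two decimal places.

95.11

Larkspur's profit: π_L = (458 - 1.5Q)q_L - (37q_L). Setting ∂π_L/∂q_L = 0: 421 - 3q_L - (3/2)(q_N) = 0.
Nimbus's profit: π_N = (458 - 1.5Q)q_N - (44q_N). Setting ∂π_N/∂q_N = 0: 414 - 3q_N - (3/2)(q_L) = 0.
Rearranging gives the reaction functions q_L = (421 - (3/2)q_N)/3 and q_N = (414 - (3/2)q_L)/3.
Substituting one into the other gives q_L = 856/9 and q_N = 814/9.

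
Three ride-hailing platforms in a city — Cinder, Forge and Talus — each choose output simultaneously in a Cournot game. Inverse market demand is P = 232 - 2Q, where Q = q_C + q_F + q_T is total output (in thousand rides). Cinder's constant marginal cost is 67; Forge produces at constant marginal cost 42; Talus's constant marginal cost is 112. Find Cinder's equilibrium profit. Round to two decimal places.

1069.53

Cinder's profit: π_C = (232 - 2Q)q_C - (67q_C). Setting ∂π_C/∂q_C = 0: 165 - 4q_C - 2(q_F + q_T) = 0.
Forge's profit: π_F = (232 - 2Q)q_F - (42q_F). Setting ∂π_F/∂q_F = 0: 190 - 4q_F - 2(q_C + q_T) = 0.
Talus's first-order condition: 120 - 4q_T - 2(q_C + q_F) = 0.
Adding the 3 conditions: 475 − 4Q − 4Q = 0, i.e. Q = 475/8.
Back-substituting: q_C = (165 − 475/4)/2 = 185/8, q_F = (190 − 475/4)/2 = 285/8, q_T = (120 − 475/4)/2 = 5/8.
Price P = 232 - 2·(475/8) = 453/4.
Cinder's profit: (453/4 - 67)·(185/8) = 1069.5313.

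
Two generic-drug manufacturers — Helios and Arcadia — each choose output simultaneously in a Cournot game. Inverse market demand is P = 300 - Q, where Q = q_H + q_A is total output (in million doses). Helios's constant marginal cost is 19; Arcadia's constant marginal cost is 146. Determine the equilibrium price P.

155

Helios's profit: π_H = (300 - Q)q_H - (19q_H). Setting ∂π_H/∂q_H = 0: 281 - 2q_H - (q_A) = 0.
Arcadia's profit: π_A = (300 - Q)q_A - (146q_A). Setting ∂π_A/∂q_A = 0: 154 - 2q_A - (q_H) = 0.
So q_H = (281 - q_A)/2 and q_A = (154 - q_H)/2.
Substituting one into the other gives q_H = 136 and q_A = 9.
Total output Q = 145, so price P = 300 - 145 = 155.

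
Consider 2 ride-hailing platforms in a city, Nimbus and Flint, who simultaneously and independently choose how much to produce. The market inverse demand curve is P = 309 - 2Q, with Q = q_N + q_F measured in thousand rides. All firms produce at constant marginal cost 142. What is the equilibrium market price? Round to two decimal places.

Each firm earns π_i = (309 - 2Q)q_i - 142q_i.
Setting ∂π_i/∂q_i = 0 with rivals' quantities fixed: 167 - 4q_i - 2q_j = 0.
With identical firms every q_j equals q_i, so q_j = q_i and 167 = 6q_i, giving q_i = 167/6.
Total output Q = 167/3, so price P = 309 - 2·(167/3) = 593/3.

197.67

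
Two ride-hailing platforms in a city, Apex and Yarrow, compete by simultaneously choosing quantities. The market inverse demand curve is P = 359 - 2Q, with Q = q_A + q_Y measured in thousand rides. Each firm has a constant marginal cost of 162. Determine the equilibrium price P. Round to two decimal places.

227.67

A representative firm's profit is π_i = q_i(359 - 2Q) - 162q_i.
First-order condition (treating rivals' output as given): 197 - 4q_i - 2q_j = 0.
By symmetry each firm produces the same amount; substituting q_j = q_i yields q_i = 197/6.
Total output Q = 197/3, so price P = 359 - 2·(197/3) = 683/3.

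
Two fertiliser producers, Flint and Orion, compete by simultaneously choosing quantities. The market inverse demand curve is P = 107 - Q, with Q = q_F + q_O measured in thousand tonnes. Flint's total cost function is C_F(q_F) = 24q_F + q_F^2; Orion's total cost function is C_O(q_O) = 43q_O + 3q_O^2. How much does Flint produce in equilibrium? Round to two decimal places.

Flint's profit: π_F = (107 - Q)q_F - (24q_F + q_F²). Setting ∂π_F/∂q_F = 0: 83 - 4q_F - (q_O) = 0.
Orion's first-order condition: 64 - 8q_O - (q_F) = 0.
Rearranging gives the reaction functions q_F = (83 - q_O)/4 and q_O = (64 - q_F)/8.
Substituting one into the other gives q_F = 600/31 and q_O = 173/31.

19.35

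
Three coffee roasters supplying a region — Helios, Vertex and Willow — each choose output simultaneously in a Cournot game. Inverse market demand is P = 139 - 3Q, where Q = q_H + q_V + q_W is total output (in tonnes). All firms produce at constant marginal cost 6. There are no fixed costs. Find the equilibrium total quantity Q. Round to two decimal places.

Each firm earns π_i = (139 - 3Q)q_i - 6q_i.
First-order condition (treating rivals' output as given): 133 - 6q_i - 3·Σ_{j≠i} q_j = 0.
By symmetry each firm produces the same amount; substituting Σ_{j≠i} q_j = 2q_i yields q_i = 133/12.
Total output Q = 133/12 + 133/12 + 133/12 = 133/4.

33.25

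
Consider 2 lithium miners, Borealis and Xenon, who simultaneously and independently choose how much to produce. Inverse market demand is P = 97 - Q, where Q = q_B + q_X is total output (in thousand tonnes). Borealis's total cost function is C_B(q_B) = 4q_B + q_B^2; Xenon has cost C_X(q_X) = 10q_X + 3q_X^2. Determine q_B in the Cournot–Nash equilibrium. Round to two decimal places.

Borealis's profit: π_B = (97 - Q)q_B - (4q_B + q_B²). Setting ∂π_B/∂q_B = 0: 93 - 4q_B - (q_X) = 0.
Xenon's first-order condition: 87 - 8q_X - (q_B) = 0.
So q_B = (93 - q_X)/4 and q_X = (87 - q_B)/8.
Substituting one into the other gives q_B = 657/31 and q_X = 255/31.

21.19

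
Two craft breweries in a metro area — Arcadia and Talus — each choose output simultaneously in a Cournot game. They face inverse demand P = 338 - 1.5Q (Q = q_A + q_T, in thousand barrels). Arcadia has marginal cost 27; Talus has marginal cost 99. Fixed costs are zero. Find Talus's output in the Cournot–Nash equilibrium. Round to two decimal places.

37.11

Arcadia's profit: π_A = (338 - 1.5Q)q_A - (27q_A). Setting ∂π_A/∂q_A = 0: 311 - 3q_A - (3/2)(q_T) = 0.
Talus's first-order condition: 239 - 3q_T - (3/2)(q_A) = 0.
Rearranging gives the reaction functions q_A = (311 - (3/2)q_T)/3 and q_T = (239 - (3/2)q_A)/3.
Solving the pair: q_A = 766/9, q_T = 334/9.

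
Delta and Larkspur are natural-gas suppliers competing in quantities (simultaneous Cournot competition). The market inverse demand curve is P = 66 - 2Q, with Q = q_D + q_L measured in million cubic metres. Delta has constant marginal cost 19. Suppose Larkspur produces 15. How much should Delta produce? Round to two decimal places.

With the rival's output fixed at 15, Delta's profit is π_D = (66 - 2·15 - 2q_D)q_D - (19q_D) = (36 - 2q_D)q_D - (19q_D).
∂π_D/∂q_D = 17 - 4q_D = 0, so q_D = 17/4.

4.25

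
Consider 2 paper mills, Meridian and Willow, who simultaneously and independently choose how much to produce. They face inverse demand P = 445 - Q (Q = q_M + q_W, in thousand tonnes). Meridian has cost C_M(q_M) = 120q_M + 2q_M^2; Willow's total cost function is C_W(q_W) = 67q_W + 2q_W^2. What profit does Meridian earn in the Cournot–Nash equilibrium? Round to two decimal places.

Meridian's profit: π_M = (445 - Q)q_M - (120q_M + 2q_M²). Setting ∂π_M/∂q_M = 0: 325 - 6q_M - (q_W) = 0.
Willow's first-order condition: 378 - 6q_W - (q_M) = 0.
So q_M = (325 - q_W)/6 and q_W = (378 - q_M)/6.
Substituting one into the other gives q_M = 1572/35 and q_W = 1943/35.
Price P = 445 - 703/7 = 344.5714.
Meridian's profit: 344.5714·(1572/35) - 120·(1572/35) - 2(1572/35)² = 6051.8792.

6051.88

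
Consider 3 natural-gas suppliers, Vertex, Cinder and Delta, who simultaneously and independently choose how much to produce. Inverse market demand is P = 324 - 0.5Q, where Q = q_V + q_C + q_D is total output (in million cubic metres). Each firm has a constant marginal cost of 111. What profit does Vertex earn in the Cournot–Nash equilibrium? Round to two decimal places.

A representative firm's profit is π_i = q_i(324 - 0.5Q) - 111q_i.
First-order condition (treating rivals' output as given): 213 - q_i - (1/2)·Σ_{j≠i} q_j = 0.
By symmetry each firm produces the same amount; substituting Σ_{j≠i} q_j = 2q_i yields q_i = 213/2.
Price P = 324 - (1/2)·(639/2) = 657/4.
Vertex's profit: (657/4 - 111)·(213/2) = 5671.1250.

5671.13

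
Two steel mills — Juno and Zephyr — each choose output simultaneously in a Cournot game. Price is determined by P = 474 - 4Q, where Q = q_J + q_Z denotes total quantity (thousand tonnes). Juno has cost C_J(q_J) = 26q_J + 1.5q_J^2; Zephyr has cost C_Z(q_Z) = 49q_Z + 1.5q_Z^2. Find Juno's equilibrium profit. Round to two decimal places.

Juno's profit: π_J = (474 - 4Q)q_J - (26q_J + (3/2)q_J²). Setting ∂π_J/∂q_J = 0: 448 - 11q_J - 4(q_Z) = 0.
Zephyr's first-order condition: 425 - 11q_Z - 4(q_J) = 0.
So q_J = (448 - 4q_Z)/11 and q_Z = (425 - 4q_J)/11.
Substituting one into the other gives q_J = 1076/35 and q_Z = 961/35.
Price P = 474 - 4·(291/5) = 1206/5.
Juno's profit: (1206/5)·(1076/35) - 26·(1076/35) - (3/2)(1076/35)² = 5198.1780.

5198.18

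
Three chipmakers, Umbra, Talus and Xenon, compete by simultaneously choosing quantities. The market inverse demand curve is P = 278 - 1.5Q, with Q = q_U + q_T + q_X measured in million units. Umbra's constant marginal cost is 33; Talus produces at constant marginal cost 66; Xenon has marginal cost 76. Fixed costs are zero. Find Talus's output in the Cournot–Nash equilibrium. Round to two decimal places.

31.50

Umbra's profit: π_U = (278 - 1.5Q)q_U - (33q_U). Setting ∂π_U/∂q_U = 0: 245 - 3q_U - (3/2)(q_T + q_X) = 0.
Talus's profit: π_T = (278 - 1.5Q)q_T - (66q_T). Setting ∂π_T/∂q_T = 0: 212 - 3q_T - (3/2)(q_U + q_X) = 0.
Xenon's first-order condition: 202 - 3q_X - (3/2)(q_U + q_T) = 0.
Adding the 3 first-order conditions: 659 − 6Q = 0, so Q = 659/6.
Back-substituting: q_U = (245 − 659/4)/(3/2) = 107/2, q_T = (212 − 659/4)/(3/2) = 63/2, q_X = (202 − 659/4)/(3/2) = 149/6.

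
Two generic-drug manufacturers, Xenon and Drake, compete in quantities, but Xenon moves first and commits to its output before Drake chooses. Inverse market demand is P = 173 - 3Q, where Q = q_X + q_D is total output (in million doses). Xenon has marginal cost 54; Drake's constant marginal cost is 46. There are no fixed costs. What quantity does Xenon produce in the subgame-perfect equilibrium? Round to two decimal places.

The follower Drake best-responds to any q_X: π_D = (173 - 3Q)q_D - 46q_D.
Setting the follower's marginal profit to zero, 127 - 3q_X - 6q_D = 0, i.e. q_D = (127 - 3q_X)/6.
The leader anticipates this reaction. Substituting into P = 173 - 3Q gives P = 219/2 - (3/2)q_X, so π_X = (219/2 - (3/2)q_X)q_X - 54q_X.
The leader's first-order condition 111/2 - 3q_X = 0 yields q_X = 37/2.
Then q_D = (127 - 3·(37/2))/6 = 143/12.

18.50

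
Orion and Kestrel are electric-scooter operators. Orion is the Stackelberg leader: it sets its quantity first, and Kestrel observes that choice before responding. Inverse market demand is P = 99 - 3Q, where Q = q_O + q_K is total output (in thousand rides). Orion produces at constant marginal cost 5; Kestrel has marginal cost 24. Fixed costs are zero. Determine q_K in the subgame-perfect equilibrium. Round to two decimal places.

The follower Kestrel best-responds to any q_O: π_K = (99 - 3Q)q_K - 24q_K.
∂π_K/∂q_K = 75 - 3q_O - 6q_K = 0 gives the reaction function q_K = (75 - 3q_O)/6.
The leader anticipates this reaction. Substituting into P = 99 - 3Q gives P = 123/2 - (3/2)q_O, so π_O = (123/2 - (3/2)q_O)q_O - 5q_O.
Leader FOC: 113/2 - 3q_O = 0, so q_O = 113/6.
Then q_K = (75 - 3·(113/6))/6 = 37/12.

3.08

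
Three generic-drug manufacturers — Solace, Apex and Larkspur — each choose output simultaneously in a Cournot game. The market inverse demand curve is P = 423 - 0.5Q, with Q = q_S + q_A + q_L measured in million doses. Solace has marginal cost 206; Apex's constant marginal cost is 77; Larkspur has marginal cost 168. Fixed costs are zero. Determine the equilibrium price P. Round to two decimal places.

Solace's profit: π_S = (423 - 0.5Q)q_S - (206q_S). Setting ∂π_S/∂q_S = 0: 217 - q_S - (1/2)(q_A + q_L) = 0.
Apex's first-order condition: 346 - q_A - (1/2)(q_S + q_L) = 0.
Larkspur's profit: π_L = (423 - 0.5Q)q_L - (168q_L). Setting ∂π_L/∂q_L = 0: 255 - q_L - (1/2)(q_S + q_A) = 0.
Summing all 3 equations gives 818 − 2Q = 0, hence Q = 409.
Back-substituting: q_S = (217 − 409/2)/(1/2) = 25, q_A = (346 − 409/2)/(1/2) = 283, q_L = (255 − 409/2)/(1/2) = 101.
Total output Q = 409, so price P = 423 - (1/2)·409 = 437/2.

218.50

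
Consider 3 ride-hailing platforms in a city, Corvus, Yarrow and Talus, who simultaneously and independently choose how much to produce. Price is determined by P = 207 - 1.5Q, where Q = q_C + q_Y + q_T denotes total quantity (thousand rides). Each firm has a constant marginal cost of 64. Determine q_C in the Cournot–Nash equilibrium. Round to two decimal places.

Each firm earns π_i = (207 - 1.5Q)q_i - 64q_i.
First-order condition (treating rivals' output as given): 143 - 3q_i - (3/2)·Σ_{j≠i} q_j = 0.
With identical firms every q_j equals q_i, so Σ_{j≠i} q_j = 2q_i and 143 = 6q_i, giving q_i = 143/6.

23.83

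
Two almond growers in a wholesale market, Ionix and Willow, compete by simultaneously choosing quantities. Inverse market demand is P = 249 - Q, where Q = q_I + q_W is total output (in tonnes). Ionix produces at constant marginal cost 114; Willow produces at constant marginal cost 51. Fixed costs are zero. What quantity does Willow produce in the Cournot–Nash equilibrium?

87

Ionix's profit: π_I = (249 - Q)q_I - (114q_I). Setting ∂π_I/∂q_I = 0: 135 - 2q_I - (q_W) = 0.
Willow's profit: π_W = (249 - Q)q_W - (51q_W). Setting ∂π_W/∂q_W = 0: 198 - 2q_W - (q_I) = 0.
Rearranging gives the reaction functions q_I = (135 - q_W)/2 and q_W = (198 - q_I)/2.
Substituting one into the other gives q_I = 24 and q_W = 87.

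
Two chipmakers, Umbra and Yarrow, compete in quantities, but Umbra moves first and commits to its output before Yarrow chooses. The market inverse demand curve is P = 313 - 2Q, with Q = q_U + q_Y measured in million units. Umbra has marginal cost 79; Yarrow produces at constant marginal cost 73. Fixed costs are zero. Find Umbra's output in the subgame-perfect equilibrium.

57

The follower Yarrow best-responds to any q_U: π_Y = (313 - 2Q)q_Y - 73q_Y.
Setting the follower's marginal profit to zero, 240 - 2q_U - 4q_Y = 0, i.e. q_Y = (240 - 2q_U)/4.
Umbra substitutes q_Y(q_U) into its own profit: π_U = q_U(313 - 2q_U - (240 - 2q_U)/2) - 79q_U = (193 - q_U)q_U - 79q_U.
Leader FOC: 114 - 2q_U = 0, so q_U = 57.
Then q_Y = (240 - 2·57)/4 = 63/2.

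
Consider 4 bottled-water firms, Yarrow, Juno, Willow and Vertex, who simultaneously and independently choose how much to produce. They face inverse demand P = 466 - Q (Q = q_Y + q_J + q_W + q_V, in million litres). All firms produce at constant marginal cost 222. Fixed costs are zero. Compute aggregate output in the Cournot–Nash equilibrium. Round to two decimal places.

195.20

A representative firm's profit is π_i = q_i(466 - Q) - 222q_i.
First-order condition (treating rivals' output as given): 244 - 2q_i - Σ_{j≠i} q_j = 0.
With identical firms every q_j equals q_i, so Σ_{j≠i} q_j = 3q_i and 244 = 5q_i, giving q_i = 244/5.
Total output Q = 244/5 + 244/5 + 244/5 + 244/5 = 976/5.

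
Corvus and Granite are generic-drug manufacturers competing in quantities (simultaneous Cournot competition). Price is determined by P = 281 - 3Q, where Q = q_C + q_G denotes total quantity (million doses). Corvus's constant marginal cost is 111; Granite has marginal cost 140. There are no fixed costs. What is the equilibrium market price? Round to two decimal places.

Corvus's profit: π_C = (281 - 3Q)q_C - (111q_C). Setting ∂π_C/∂q_C = 0: 170 - 6q_C - 3(q_G) = 0.
Granite's profit: π_G = (281 - 3Q)q_G - (140q_G). Setting ∂π_G/∂q_G = 0: 141 - 6q_G - 3(q_C) = 0.
Rearranging gives the reaction functions q_C = (170 - 3q_G)/6 and q_G = (141 - 3q_C)/6.
Solving the pair: q_C = 199/9, q_G = 112/9.
Total output Q = 311/9, so price P = 281 - 3·(311/9) = 532/3.

177.33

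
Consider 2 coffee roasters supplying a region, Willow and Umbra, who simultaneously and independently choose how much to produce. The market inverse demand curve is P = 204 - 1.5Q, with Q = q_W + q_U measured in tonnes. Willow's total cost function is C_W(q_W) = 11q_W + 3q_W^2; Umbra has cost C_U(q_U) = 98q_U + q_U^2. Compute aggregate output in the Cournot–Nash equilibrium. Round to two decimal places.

Willow's profit: π_W = (204 - 1.5Q)q_W - (11q_W + 3q_W²). Setting ∂π_W/∂q_W = 0: 193 - 9q_W - (3/2)(q_U) = 0.
Umbra's first-order condition: 106 - 5q_U - (3/2)(q_W) = 0.
Rearranging gives the reaction functions q_W = (193 - (3/2)q_U)/9 and q_U = (106 - (3/2)q_W)/5.
Solving the pair: q_W = 18.8538, q_U = 886/57.
Total output Q = 18.8538 + 886/57 = 34.3977.

34.40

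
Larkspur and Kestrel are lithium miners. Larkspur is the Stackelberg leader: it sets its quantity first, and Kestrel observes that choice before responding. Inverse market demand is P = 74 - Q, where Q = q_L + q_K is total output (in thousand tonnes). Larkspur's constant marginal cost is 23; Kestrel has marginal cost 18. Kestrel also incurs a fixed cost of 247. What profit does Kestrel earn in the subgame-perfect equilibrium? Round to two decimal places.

The follower Kestrel best-responds to any q_L: π_K = (74 - Q)q_K - 18q_K.
Setting the follower's marginal profit to zero, 56 - q_L - 2q_K = 0, i.e. q_K = (56 - q_L)/2.
Larkspur substitutes q_K(q_L) into its own profit: π_L = q_L(74 - q_L - (56 - q_L)/2) - 23q_L = (46 - (1/2)q_L)q_L - 23q_L.
The leader's first-order condition 23 - q_L = 0 yields q_L = 23.
Then q_K = (56 - 23)/2 = 33/2.
Price P = 74 - 79/2 = 69/2.
Kestrel's profit: (69/2 - 18)·(33/2) - 247 = 101/4.

25.25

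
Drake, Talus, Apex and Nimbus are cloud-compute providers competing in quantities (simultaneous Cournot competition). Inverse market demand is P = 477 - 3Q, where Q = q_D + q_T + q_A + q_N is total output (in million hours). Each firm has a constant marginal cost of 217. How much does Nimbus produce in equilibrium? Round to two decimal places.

Each firm earns π_i = (477 - 3Q)q_i - 217q_i.
First-order condition (treating rivals' output as given): 260 - 6q_i - 3·Σ_{j≠i} q_j = 0.
With identical firms every q_j equals q_i, so Σ_{j≠i} q_j = 3q_i and 260 = 15q_i, giving q_i = 52/3.

17.33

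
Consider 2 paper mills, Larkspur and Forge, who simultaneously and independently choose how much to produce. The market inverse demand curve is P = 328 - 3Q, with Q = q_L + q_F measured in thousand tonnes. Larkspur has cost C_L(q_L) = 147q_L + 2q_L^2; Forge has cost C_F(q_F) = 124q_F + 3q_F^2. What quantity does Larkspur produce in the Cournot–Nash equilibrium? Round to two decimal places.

14.05

Larkspur's profit: π_L = (328 - 3Q)q_L - (147q_L + 2q_L²). Setting ∂π_L/∂q_L = 0: 181 - 10q_L - 3(q_F) = 0.
Forge's first-order condition: 204 - 12q_F - 3(q_L) = 0.
Rearranging gives the reaction functions q_L = (181 - 3q_F)/10 and q_F = (204 - 3q_L)/12.
Solving the pair: q_L = 520/37, q_F = 499/37.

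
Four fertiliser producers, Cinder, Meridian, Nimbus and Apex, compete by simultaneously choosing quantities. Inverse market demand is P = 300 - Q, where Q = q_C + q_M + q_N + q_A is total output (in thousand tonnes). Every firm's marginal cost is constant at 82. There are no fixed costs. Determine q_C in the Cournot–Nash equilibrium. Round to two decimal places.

Each firm earns π_i = (300 - Q)q_i - 82q_i.
Setting ∂π_i/∂q_i = 0 with rivals' quantities fixed: 218 - 2q_i - Σ_{j≠i} q_j = 0.
By symmetry each firm produces the same amount; substituting Σ_{j≠i} q_j = 3q_i yields q_i = 218/5.

43.60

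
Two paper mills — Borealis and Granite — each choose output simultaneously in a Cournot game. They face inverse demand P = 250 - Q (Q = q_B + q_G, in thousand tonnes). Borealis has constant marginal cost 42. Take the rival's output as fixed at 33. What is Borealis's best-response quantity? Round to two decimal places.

87.50

With the rival's output fixed at 33, Borealis's profit is π_B = (250 - 33 - q_B)q_B - (42q_B) = (217 - q_B)q_B - (42q_B).
∂π_B/∂q_B = 175 - 2q_B = 0, so q_B = 175/2.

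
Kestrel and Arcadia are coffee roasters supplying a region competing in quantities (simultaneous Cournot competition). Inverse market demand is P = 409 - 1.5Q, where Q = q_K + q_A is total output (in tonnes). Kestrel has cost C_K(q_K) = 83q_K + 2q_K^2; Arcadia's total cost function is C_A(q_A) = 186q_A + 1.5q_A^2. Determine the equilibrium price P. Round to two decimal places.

307.36

Kestrel's profit: π_K = (409 - 1.5Q)q_K - (83q_K + 2q_K²). Setting ∂π_K/∂q_K = 0: 326 - 7q_K - (3/2)(q_A) = 0.
Arcadia's profit: π_A = (409 - 1.5Q)q_A - (186q_A + (3/2)q_A²). Setting ∂π_A/∂q_A = 0: 223 - 6q_A - (3/2)(q_K) = 0.
Best responses: q_K = (326 - (3/2)q_A)/7, q_A = (223 - (3/2)q_K)/6.
Substituting one into the other gives q_K = 40.7925 and q_A = 26.9686.
Total output Q = 67.7610, so price P = 409 - (3/2)·67.7610 = 307.3585.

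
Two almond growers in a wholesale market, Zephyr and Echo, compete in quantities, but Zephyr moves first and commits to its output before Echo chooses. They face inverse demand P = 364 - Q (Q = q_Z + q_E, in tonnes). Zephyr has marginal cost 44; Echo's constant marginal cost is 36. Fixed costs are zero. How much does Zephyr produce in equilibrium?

156

The follower Echo best-responds to any q_Z: π_E = (364 - Q)q_E - 36q_E.
Setting the follower's marginal profit to zero, 328 - q_Z - 2q_E = 0, i.e. q_E = (328 - q_Z)/2.
The leader anticipates this reaction. Substituting into P = 364 - Q gives P = 200 - (1/2)q_Z, so π_Z = (200 - (1/2)q_Z)q_Z - 44q_Z.
Leader FOC: 156 - q_Z = 0, so q_Z = 156.
Then q_E = (328 - 156)/2 = 86.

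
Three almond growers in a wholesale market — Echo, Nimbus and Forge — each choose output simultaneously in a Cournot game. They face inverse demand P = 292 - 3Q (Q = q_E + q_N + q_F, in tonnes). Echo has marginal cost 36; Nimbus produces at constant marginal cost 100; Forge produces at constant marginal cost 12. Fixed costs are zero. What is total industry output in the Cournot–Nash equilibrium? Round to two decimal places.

Echo's profit: π_E = (292 - 3Q)q_E - (36q_E). Setting ∂π_E/∂q_E = 0: 256 - 6q_E - 3(q_N + q_F) = 0.
Nimbus's profit: π_N = (292 - 3Q)q_N - (100q_N). Setting ∂π_N/∂q_N = 0: 192 - 6q_N - 3(q_E + q_F) = 0.
Forge's profit: π_F = (292 - 3Q)q_F - (12q_F). Setting ∂π_F/∂q_F = 0: 280 - 6q_F - 3(q_E + q_N) = 0.
Adding the 3 conditions: 728 − 6Q − 6Q = 0, i.e. Q = 182/3.
Back-substituting: q_E = (256 − 182)/3 = 74/3, q_N = (192 − 182)/3 = 10/3, q_F = (280 − 182)/3 = 98/3.
Total output Q = 74/3 + 10/3 + 98/3 = 182/3.

60.67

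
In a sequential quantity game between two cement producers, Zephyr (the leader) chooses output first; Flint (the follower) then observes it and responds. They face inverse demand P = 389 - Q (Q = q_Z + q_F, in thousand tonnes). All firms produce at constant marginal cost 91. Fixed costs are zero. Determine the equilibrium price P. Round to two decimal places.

Solve by backward induction. Given q_Z, the follower Flint maximises π_F = (389 - q_Z - q_F)q_F - 91q_F.
Follower FOC: 298 - q_Z - 2q_F = 0, so q_F(q_Z) = (298 - q_Z)/2.
Zephyr substitutes q_F(q_Z) into its own profit: π_Z = q_Z(389 - q_Z - (298 - q_Z)/2) - 91q_Z = (240 - (1/2)q_Z)q_Z - 91q_Z.
Maximising: ∂π_Z/∂q_Z = 149 - q_Z = 0, giving q_Z = 149.
Then q_F = (298 - 149)/2 = 149/2.
Total output Q = 447/2, so price P = 389 - 447/2 = 331/2.

165.50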